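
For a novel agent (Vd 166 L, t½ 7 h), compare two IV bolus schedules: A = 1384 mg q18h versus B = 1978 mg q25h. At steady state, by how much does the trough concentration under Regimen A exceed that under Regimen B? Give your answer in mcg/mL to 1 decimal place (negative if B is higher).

Regimen A: f = (1/2)^(18/7) ≈ 0.1682; Cmin,ss = (1384/166)·f/(1−f) ≈ 1.686 mcg/mL.
Regimen B: f = (1/2)^(25/7) ≈ 0.0841; Cmin,ss = (1978/166)·f/(1−f) ≈ 1.094 mcg/mL.
Difference ≈ 1.686 − 1.094 ≈ 0.592 mcg/mL.

0.6 mcg/mL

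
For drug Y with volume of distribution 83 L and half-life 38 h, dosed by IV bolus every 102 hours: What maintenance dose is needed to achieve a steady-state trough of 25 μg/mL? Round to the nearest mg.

11262 mg

τ/t½ = 102/38 ≈ 2.6842, so f = (1/2)^(102/38) ≈ 0.155587.
Cmin,ss = (D/Vd)·f/(1−f), so D = Cmin,ss·Vd·(1−f)/f.
D = 25 × 83 × (1−f)/f ≈ 25 × 83 × 5.42727 ≈ 11261.59 mg.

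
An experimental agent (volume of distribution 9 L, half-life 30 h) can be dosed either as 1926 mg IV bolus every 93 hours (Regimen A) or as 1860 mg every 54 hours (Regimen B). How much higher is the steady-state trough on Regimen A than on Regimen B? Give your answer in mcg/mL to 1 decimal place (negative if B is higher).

-55.0 mcg/mL

Regimen A: f = (1/2)^(93/30) ≈ 0.1166; Cmin,ss = (1926/9)·f/(1−f) ≈ 28.246 mcg/mL.
Regimen B: f = (1/2)^(54/30) ≈ 0.2872; Cmin,ss = (1860/9)·f/(1−f) ≈ 83.270 mcg/mL.
Difference ≈ 28.246 − 83.270 ≈ -55.024 mcg/mL.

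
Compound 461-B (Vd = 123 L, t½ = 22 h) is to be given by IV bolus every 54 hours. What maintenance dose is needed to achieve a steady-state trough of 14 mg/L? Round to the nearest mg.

τ/t½ = 54/22 ≈ 2.4545, so f = (1/2)^(54/22) ≈ 0.182435.
Cmin,ss = (D/Vd)·f/(1−f), so D = Cmin,ss·Vd·(1−f)/f.
D = 14 × 123 × (1−f)/f ≈ 14 × 123 × 4.48140 ≈ 7716.97 mg.

7717 mg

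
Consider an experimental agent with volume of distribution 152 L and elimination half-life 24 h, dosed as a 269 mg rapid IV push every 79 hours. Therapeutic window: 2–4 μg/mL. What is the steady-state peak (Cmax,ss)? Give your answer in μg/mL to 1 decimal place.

Over one 79-h interval, 79/24 ≈ 3.2917 half-lives elapse, leaving f ≈ 0.1021 of each dose.
At steady state, accumulation factor R = 1/(1 − e^(−kτ)) ≈ 1.1137.
Each bolus raises the concentration by D/Vd = 269/152 ≈ 1.770 μg/mL.
Cmax,ss = C₀/(1 − f) ≈ 1.770/0.8979 ≈ 1.971 μg/mL.
Peak 2.0 μg/mL vs MTC 4 μg/mL: below toxic threshold.

2.0 μg/mL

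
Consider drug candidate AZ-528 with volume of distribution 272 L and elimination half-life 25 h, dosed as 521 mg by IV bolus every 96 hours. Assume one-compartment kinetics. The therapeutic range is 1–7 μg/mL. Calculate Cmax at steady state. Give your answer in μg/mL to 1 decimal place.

τ/t½ = 96/25 ≈ 3.84, so fraction remaining f = (1/2)^(96/25) ≈ 0.0698.
Accumulation ratio R = 1/(1 − f) ≈ 1/0.9302 ≈ 1.0750.
Single-dose peak C₀ = D/Vd = 521/272 ≈ 1.915 μg/mL.
Steady-state peak Cmax,ss = C₀·R ≈ 1.915 × 1.0750 ≈ 2.059 μg/mL.
Peak 2.1 μg/mL vs MTC 7 μg/mL: below toxic threshold.

2.1 μg/mL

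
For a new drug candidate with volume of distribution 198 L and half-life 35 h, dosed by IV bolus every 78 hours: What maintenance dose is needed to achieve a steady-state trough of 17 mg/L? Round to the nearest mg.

12409 mg

τ/t½ = 78/35 ≈ 2.2286, so f = (1/2)^(78/35) ≈ 0.213370.
Cmin,ss = (D/Vd)·f/(1−f), so D = Cmin,ss·Vd·(1−f)/f.
D = 17 × 198 × (1−f)/f ≈ 17 × 198 × 3.68669 ≈ 12409.40 mg.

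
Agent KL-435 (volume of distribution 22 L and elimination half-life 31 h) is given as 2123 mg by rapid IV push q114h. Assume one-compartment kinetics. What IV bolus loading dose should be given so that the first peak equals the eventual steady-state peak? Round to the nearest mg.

2303 mg

f = (1/2)^(114/31) ≈ 0.078160; accumulation ratio R = 1/(1−f) ≈ 1.08479.
Loading dose to hit Cmax,ss on first dose: D_load = D_maint·R ≈ 2123 × 1.08479 ≈ 2303.01 mg.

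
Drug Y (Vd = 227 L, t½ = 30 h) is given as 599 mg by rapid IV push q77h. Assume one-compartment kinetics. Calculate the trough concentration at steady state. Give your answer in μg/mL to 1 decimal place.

τ/t½ = 77/30 ≈ 2.5667, so fraction remaining f = (1/2)^(77/30) ≈ 0.1688.
Accumulation ratio R = 1/(1 − f) ≈ 1/0.8312 ≈ 1.2031.
Single-dose peak C₀ = D/Vd = 599/227 ≈ 2.639 μg/mL.
Steady-state peak Cmax,ss = C₀·R ≈ 2.639 × 1.2031 ≈ 3.175 μg/mL.
Steady-state trough Cmin,ss = Cmax,ss·f ≈ 3.175 × 0.1688 ≈ 0.536 μg/mL.

0.5 μg/mL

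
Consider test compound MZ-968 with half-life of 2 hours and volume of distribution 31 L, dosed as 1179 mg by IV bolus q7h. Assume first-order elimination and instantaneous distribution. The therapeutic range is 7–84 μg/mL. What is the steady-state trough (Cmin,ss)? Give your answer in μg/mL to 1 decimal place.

3.7 μg/mL

τ/t½ = 7/2 ≈ 3.5, so fraction remaining f = (1/2)^(7/2) ≈ 0.0884.
Single-dose peak C₀ = D/Vd = 1179/31 ≈ 38.032 μg/mL.
Steady-state trough Cmin,ss = C₀·f/(1−f) ≈ 38.032 × 0.0884/0.9116 ≈ 3.688 μg/mL.
Trough 3.7 μg/mL vs MEC 7 μg/mL: subtherapeutic.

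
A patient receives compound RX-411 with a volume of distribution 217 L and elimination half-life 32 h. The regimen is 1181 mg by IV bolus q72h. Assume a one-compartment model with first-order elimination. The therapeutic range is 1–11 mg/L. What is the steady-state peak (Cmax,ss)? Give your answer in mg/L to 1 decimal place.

k = ln2/t½ = ln2/32 ≈ 0.021661 h⁻¹; fraction remaining f = e^(−kτ) = e^(−0.021661×72) ≈ 0.2102.
Accumulation ratio R = 1/(1 − f) ≈ 1/0.7898 ≈ 1.2661.
Each bolus raises the concentration by D/Vd = 1181/217 ≈ 5.442 mg/L.
Steady-state peak Cmax,ss = C₀·R ≈ 5.442 × 1.2661 ≈ 6.890 mg/L.
Peak 6.9 mg/L vs MTC 11 mg/L: below toxic threshold.

6.9 mg/L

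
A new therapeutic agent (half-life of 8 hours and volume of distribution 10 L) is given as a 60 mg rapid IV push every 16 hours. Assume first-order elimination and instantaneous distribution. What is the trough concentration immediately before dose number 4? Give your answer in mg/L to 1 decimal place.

f = (1/2)^(τ/t½) = (1/2)^(16/8) ≈ 0.2500.
C₀ = D/Vd = 60/10 ≈ 6.000 mg/L.
Before the 4th dose, 3 doses have been given. Superposition: Cmin = C₀·(f + f² + … + f^3).
≈ 6.000 × (0.2500 + 0.0625 + 0.0156) ≈ 6.000 × 0.3281 ≈ 1.969 mg/L.

2.0 mg/L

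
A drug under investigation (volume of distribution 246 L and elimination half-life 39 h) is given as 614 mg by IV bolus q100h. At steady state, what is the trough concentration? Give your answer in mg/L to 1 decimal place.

0.5 mg/L

k = ln2/t½ = ln2/39 ≈ 0.017773 h⁻¹; fraction remaining f = e^(−kτ) = e^(−0.017773×100) ≈ 0.1691.
Single-dose peak C₀ = D/Vd = 614/246 ≈ 2.496 mg/L.
Steady-state trough Cmin,ss = C₀·f/(1−f) ≈ 2.496 × 0.1691/0.8309 ≈ 0.508 mg/L.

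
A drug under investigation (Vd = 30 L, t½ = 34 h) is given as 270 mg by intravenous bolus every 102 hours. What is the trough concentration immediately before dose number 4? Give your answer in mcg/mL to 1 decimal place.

f = (1/2)^(τ/t½) = (1/2)^(102/34) ≈ 0.1250.
C₀ = D/Vd = 270/30 ≈ 9.000 mcg/mL.
Before the 4th dose, 3 doses have been given. Superposition: Cmin = C₀·(f + f² + … + f^3).
≈ 9.000 × (0.1250 + 0.0156 + 0.0020) ≈ 9.000 × 0.1426 ≈ 1.283 mcg/mL.

1.3 mcg/mL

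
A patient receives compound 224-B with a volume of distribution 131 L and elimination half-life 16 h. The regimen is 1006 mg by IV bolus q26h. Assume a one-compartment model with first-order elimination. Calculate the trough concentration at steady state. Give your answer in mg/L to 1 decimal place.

3.7 mg/L

τ/t½ = 26/16 ≈ 1.625, so fraction remaining f = (1/2)^(26/16) ≈ 0.3242.
At steady state, accumulation factor R = 1/(1 − e^(−kτ)) ≈ 1.4797.
Each bolus raises the concentration by D/Vd = 1006/131 ≈ 7.679 mg/L.
Steady-state peak Cmax,ss = C₀·R ≈ 7.679 × 1.4797 ≈ 11.363 mg/L.
One interval later, Cmin,ss = Cmax,ss·e^(−kτ) ≈ 11.363 × 0.3242 ≈ 3.684 mg/L.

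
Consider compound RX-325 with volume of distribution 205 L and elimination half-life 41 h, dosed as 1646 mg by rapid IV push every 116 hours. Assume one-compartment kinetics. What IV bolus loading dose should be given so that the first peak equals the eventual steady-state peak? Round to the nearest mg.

1916 mg

f = (1/2)^(116/41) ≈ 0.140704; accumulation ratio R = 1/(1−f) ≈ 1.16374.
Loading dose to hit Cmax,ss on first dose: D_load = D_maint·R ≈ 1646 × 1.16374 ≈ 1915.52 mg.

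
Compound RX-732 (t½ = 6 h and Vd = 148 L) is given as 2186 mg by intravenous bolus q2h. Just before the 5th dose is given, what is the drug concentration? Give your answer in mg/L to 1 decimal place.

34.3 mg/L

f = (1/2)^(τ/t½) = (1/2)^(2/6) ≈ 0.7937.
C₀ = D/Vd = 2186/148 ≈ 14.770 mg/L.
Before the 5th dose, 4 doses have been given. Superposition: Cmin = C₀·(f + f² + … + f^4).
≈ 14.770 × (0.7937 + 0.6300 + 0.5000 + 0.3968) ≈ 14.770 × 2.3205 ≈ 34.274 mg/L.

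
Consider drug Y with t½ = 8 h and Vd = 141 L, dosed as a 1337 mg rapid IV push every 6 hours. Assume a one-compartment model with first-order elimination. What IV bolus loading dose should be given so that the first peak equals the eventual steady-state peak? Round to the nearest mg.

3298 mg

f = (1/2)^(6/8) ≈ 0.594604; accumulation ratio R = 1/(1−f) ≈ 2.46672.
Loading dose to hit Cmax,ss on first dose: D_load = D_maint·R ≈ 1337 × 2.46672 ≈ 3298.00 mg.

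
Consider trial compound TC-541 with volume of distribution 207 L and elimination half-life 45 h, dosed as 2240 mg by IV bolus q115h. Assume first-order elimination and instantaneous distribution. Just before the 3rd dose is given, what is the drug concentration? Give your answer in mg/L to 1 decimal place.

f = (1/2)^(τ/t½) = (1/2)^(115/45) ≈ 0.1701.
C₀ = D/Vd = 2240/207 ≈ 10.821 mg/L.
Before the 3rd dose, 2 doses have been given. Superposition: Cmin = C₀·(f + f²).
≈ 10.821 × (0.1701 + 0.0289) ≈ 10.821 × 0.1990 ≈ 2.153 mg/L.

2.2 mg/L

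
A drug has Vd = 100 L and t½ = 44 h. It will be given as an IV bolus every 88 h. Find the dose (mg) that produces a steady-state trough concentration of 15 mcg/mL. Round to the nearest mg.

4500 mg

τ/t½ = 88/44 ≈ 2, so f = (1/2)^(88/44) ≈ 0.250000.
Cmin,ss = (D/Vd)·f/(1−f), so D = Cmin,ss·Vd·(1−f)/f.
D = 15 × 100 × (1−f)/f ≈ 15 × 100 × 3.00000 ≈ 4500.00 mg.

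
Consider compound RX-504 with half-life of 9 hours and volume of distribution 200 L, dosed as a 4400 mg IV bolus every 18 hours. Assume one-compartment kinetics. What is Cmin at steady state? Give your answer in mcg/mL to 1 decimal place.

τ = 18 h = 2 half-lives, so f = (1/2)^2 = 0.25.
Accumulation ratio R = 1/(1 − f) = 1/0.75 = 4/3.
Single-dose peak C₀ = D/Vd = 4400/200 = 22 mcg/mL.
Steady-state peak Cmax,ss = C₀·R = 22 × 4/3 ≈ 29.333 mcg/mL.
Steady-state trough Cmin,ss = Cmax,ss·f ≈ 29.333 × 0.25 ≈ 7.333 mcg/mL.

7.3 mcg/mL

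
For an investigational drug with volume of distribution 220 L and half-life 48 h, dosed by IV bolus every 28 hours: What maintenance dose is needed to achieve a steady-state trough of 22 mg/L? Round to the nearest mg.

τ/t½ = 28/48 ≈ 0.58333, so f = (1/2)^(28/48) ≈ 0.667420.
Cmin,ss = (D/Vd)·f/(1−f), so D = Cmin,ss·Vd·(1−f)/f.
D = 22 × 220 × (1−f)/f ≈ 22 × 220 × 0.49831 ≈ 2411.82 mg.

2412 mg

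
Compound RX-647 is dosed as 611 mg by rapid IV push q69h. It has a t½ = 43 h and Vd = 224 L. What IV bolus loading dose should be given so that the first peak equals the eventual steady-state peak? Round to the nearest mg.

910 mg

f = (1/2)^(69/43) ≈ 0.328815; accumulation ratio R = 1/(1−f) ≈ 1.48990.
Loading dose to hit Cmax,ss on first dose: D_load = D_maint·R ≈ 611 × 1.48990 ≈ 910.33 mg.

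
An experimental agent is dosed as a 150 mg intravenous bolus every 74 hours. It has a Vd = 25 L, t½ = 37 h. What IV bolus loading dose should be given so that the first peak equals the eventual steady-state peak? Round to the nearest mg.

f = (1/2)^(74/37) ≈ 0.250000; accumulation ratio R = 1/(1−f) ≈ 1.33333.
Loading dose to hit Cmax,ss on first dose: D_load = D_maint·R ≈ 150 × 1.33333 ≈ 200.00 mg.

200 mg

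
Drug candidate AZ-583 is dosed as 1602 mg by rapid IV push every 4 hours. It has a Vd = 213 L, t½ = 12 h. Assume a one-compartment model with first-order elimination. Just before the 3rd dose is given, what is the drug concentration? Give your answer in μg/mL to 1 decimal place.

f = (1/2)^(τ/t½) = (1/2)^(4/12) ≈ 0.7937.
C₀ = D/Vd = 1602/213 ≈ 7.521 μg/mL.
Before the 3rd dose, 2 doses have been given. Superposition: Cmin = C₀·(f + f²).
≈ 7.521 × (0.7937 + 0.6300) ≈ 7.521 × 1.4237 ≈ 10.708 μg/mL.

10.7 μg/mL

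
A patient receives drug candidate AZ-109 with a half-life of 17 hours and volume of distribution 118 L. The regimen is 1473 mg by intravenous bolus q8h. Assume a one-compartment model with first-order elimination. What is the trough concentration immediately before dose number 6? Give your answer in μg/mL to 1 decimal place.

f = (1/2)^(τ/t½) = (1/2)^(8/17) ≈ 0.7217.
C₀ = D/Vd = 1473/118 ≈ 12.483 μg/mL.
Before the 6th dose, 5 doses have been given. Superposition: Cmin = C₀·(f + f² + … + f^5).
≈ 12.483 × (0.7217 + 0.5209 + 0.3759 + 0.2713 + 0.1958) ≈ 12.483 × 2.0856 ≈ 26.035 μg/mL.

26.0 μg/mL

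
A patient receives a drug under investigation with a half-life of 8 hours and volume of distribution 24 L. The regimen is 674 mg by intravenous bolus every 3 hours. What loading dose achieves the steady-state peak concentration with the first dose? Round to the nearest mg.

2945 mg

f = (1/2)^(3/8) ≈ 0.771105; accumulation ratio R = 1/(1−f) ≈ 4.36882.
Loading dose to hit Cmax,ss on first dose: D_load = D_maint·R ≈ 674 × 4.36882 ≈ 2944.58 mg.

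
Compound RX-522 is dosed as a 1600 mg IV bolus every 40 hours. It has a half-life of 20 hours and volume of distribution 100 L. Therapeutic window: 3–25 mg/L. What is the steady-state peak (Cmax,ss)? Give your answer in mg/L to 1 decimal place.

The dosing interval is 2 half-lives, so f = 2^(−2) = 0.25.
At steady state, R = 1/(1 − 0.25) = 4/3.
Single-dose peak C₀ = D/Vd = 1600/100 = 16 mg/L.
Steady-state peak Cmax,ss = C₀·R = 16 × 4/3 ≈ 21.333 mg/L.
Peak 21.3 mg/L vs MTC 25 mg/L: below toxic threshold.

21.3 mg/L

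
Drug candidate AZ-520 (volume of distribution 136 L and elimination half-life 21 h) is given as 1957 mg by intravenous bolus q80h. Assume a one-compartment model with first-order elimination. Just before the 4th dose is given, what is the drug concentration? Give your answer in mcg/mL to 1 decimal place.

f = (1/2)^(τ/t½) = (1/2)^(80/21) ≈ 0.0713.
C₀ = D/Vd = 1957/136 ≈ 14.390 mcg/mL.
Before the 4th dose, 3 doses have been given. Superposition: Cmin = C₀·(f + f² + … + f^3).
≈ 14.390 × (0.0713 + 0.0051 + 0.0004) ≈ 14.390 × 0.0768 ≈ 1.105 mcg/mL.

1.1 mcg/mL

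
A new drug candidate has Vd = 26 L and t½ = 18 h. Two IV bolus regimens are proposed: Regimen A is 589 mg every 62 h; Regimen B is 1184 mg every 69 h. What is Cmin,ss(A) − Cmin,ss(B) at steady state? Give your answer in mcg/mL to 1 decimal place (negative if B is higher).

Regimen A: f = (1/2)^(62/18) ≈ 0.0919; Cmin,ss = (589/26)·f/(1−f) ≈ 2.293 mcg/mL.
Regimen B: f = (1/2)^(69/18) ≈ 0.0702; Cmin,ss = (1184/26)·f/(1−f) ≈ 3.438 mcg/mL.
Difference ≈ 2.293 − 3.438 ≈ -1.145 mcg/mL.

-1.1 mcg/mL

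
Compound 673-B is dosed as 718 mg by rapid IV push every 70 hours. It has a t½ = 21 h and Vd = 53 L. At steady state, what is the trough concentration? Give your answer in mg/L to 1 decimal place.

τ/t½ = 70/21 ≈ 3.3333, so fraction remaining f = (1/2)^(70/21) ≈ 0.0992.
At steady state, accumulation factor R = 1/(1 − e^(−kτ)) ≈ 1.1101.
Each bolus raises the concentration by D/Vd = 718/53 ≈ 13.547 mg/L.
Cmax,ss = C₀/(1 − f) ≈ 13.547/0.9008 ≈ 15.039 mg/L.
One interval later, Cmin,ss = Cmax,ss·e^(−kτ) ≈ 15.039 × 0.0992 ≈ 1.492 mg/L.

1.5 mg/L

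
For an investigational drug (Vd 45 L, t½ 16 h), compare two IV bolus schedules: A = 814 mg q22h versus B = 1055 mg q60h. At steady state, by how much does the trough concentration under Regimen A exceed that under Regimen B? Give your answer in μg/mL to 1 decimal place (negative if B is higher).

9.5 μg/mL

Regimen A: f = (1/2)^(22/16) ≈ 0.3856; Cmin,ss = (814/45)·f/(1−f) ≈ 11.353 μg/mL.
Regimen B: f = (1/2)^(60/16) ≈ 0.0743; Cmin,ss = (1055/45)·f/(1−f) ≈ 1.882 μg/mL.
Difference ≈ 11.353 − 1.882 ≈ 9.471 μg/mL.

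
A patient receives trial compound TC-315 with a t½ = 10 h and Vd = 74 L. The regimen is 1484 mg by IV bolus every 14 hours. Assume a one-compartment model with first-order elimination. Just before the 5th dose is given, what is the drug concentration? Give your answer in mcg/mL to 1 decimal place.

12.0 mcg/mL

f = (1/2)^(τ/t½) = (1/2)^(14/10) ≈ 0.3789.
C₀ = D/Vd = 1484/74 ≈ 20.054 mcg/mL.
Before the 5th dose, 4 doses have been given. Superposition: Cmin = C₀·(f + f² + … + f^4).
≈ 20.054 × (0.3789 + 0.1436 + 0.0544 + 0.0206) ≈ 20.054 × 0.5975 ≈ 11.982 mcg/mL.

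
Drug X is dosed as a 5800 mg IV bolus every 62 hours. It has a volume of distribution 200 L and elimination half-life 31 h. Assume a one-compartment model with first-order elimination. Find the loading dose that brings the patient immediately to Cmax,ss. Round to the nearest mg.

7733 mg

f = (1/2)^(62/31) ≈ 0.250000; accumulation ratio R = 1/(1−f) ≈ 1.33333.
Loading dose to hit Cmax,ss on first dose: D_load = D_maint·R ≈ 5800 × 1.33333 ≈ 7733.31 mg.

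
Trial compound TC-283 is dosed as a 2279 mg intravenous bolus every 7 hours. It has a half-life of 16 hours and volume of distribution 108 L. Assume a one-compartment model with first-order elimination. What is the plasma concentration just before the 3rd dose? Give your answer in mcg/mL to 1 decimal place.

f = (1/2)^(τ/t½) = (1/2)^(7/16) ≈ 0.7384.
C₀ = D/Vd = 2279/108 ≈ 21.102 mcg/mL.
Before the 3rd dose, 2 doses have been given. Superposition: Cmin = C₀·(f + f²).
≈ 21.102 × (0.7384 + 0.5452) ≈ 21.102 × 1.2836 ≈ 27.087 mcg/mL.

27.1 mcg/mL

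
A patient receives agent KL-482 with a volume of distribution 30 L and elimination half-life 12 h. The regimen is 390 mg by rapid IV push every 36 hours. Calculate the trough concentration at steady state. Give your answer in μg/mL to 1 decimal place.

τ = 36 h = 3 half-lives, so f = (1/2)^3 = 0.125.
At steady state, R = 1/(1 − 0.125) = 8/7.
Single-dose peak C₀ = D/Vd = 390/30 = 13 μg/mL.
Steady-state peak Cmax,ss = C₀·R = 13 × 8/7 ≈ 14.857 μg/mL.
Steady-state trough Cmin,ss = Cmax,ss·f ≈ 14.857 × 0.125 ≈ 1.857 μg/mL.

1.9 μg/mL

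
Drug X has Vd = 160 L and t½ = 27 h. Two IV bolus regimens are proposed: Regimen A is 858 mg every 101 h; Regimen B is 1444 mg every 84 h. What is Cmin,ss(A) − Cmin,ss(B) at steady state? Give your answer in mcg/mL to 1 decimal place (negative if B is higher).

Regimen A: f = (1/2)^(101/27) ≈ 0.0748; Cmin,ss = (858/160)·f/(1−f) ≈ 0.434 mcg/mL.
Regimen B: f = (1/2)^(84/27) ≈ 0.1157; Cmin,ss = (1444/160)·f/(1−f) ≈ 1.181 mcg/mL.
Difference ≈ 0.434 − 1.181 ≈ -0.747 mcg/mL.

-0.7 mcg/mL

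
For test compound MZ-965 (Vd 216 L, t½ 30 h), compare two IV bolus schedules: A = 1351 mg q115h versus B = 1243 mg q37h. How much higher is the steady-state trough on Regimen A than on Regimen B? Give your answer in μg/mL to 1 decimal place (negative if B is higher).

Regimen A: f = (1/2)^(115/30) ≈ 0.0702; Cmin,ss = (1351/216)·f/(1−f) ≈ 0.472 μg/mL.
Regimen B: f = (1/2)^(37/30) ≈ 0.4253; Cmin,ss = (1243/216)·f/(1−f) ≈ 4.259 μg/mL.
Difference ≈ 0.472 − 4.259 ≈ -3.787 μg/mL.

-3.8 μg/mL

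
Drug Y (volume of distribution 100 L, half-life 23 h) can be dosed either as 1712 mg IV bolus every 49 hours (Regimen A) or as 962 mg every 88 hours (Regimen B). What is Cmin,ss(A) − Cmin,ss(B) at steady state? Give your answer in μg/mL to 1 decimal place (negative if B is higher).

4.3 μg/mL

Regimen A: f = (1/2)^(49/23) ≈ 0.2284; Cmin,ss = (1712/100)·f/(1−f) ≈ 5.068 μg/mL.
Regimen B: f = (1/2)^(88/23) ≈ 0.0705; Cmin,ss = (962/100)·f/(1−f) ≈ 0.730 μg/mL.
Difference ≈ 5.068 − 0.730 ≈ 4.338 μg/mL.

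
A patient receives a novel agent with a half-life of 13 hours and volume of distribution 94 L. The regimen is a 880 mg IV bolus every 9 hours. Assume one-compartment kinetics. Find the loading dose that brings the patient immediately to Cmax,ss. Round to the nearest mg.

2309 mg

f = (1/2)^(9/13) ≈ 0.618863; accumulation ratio R = 1/(1−f) ≈ 2.62373.
Loading dose to hit Cmax,ss on first dose: D_load = D_maint·R ≈ 880 × 2.62373 ≈ 2308.88 mg.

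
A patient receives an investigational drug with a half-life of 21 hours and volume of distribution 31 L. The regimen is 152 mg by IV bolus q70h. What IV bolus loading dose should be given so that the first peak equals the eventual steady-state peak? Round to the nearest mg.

f = (1/2)^(70/21) ≈ 0.099213; accumulation ratio R = 1/(1−f) ≈ 1.11014.
Loading dose to hit Cmax,ss on first dose: D_load = D_maint·R ≈ 152 × 1.11014 ≈ 168.74 mg.

169 mg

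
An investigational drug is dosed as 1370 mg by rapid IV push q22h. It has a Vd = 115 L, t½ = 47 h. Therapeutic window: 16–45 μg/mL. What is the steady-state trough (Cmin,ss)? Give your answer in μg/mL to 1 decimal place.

31.1 μg/mL

Over one 22-h interval, 22/47 ≈ 0.46809 half-lives elapse, leaving f ≈ 0.7229 of each dose.
Accumulation ratio R = 1/(1 − f) ≈ 1/0.2771 ≈ 3.6088.
Each bolus raises the concentration by D/Vd = 1370/115 ≈ 11.913 μg/mL.
Steady-state peak Cmax,ss = C₀·R ≈ 11.913 × 3.6088 ≈ 42.992 μg/mL.
Steady-state trough Cmin,ss = Cmax,ss·f ≈ 42.992 × 0.7229 ≈ 31.079 μg/mL.
Trough 31.1 μg/mL vs MEC 16 μg/mL: adequate.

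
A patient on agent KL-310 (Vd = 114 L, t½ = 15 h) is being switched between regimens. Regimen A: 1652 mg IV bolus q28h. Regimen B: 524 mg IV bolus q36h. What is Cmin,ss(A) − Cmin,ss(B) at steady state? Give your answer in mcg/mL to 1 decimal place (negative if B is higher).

4.4 mcg/mL

Regimen A: f = (1/2)^(28/15) ≈ 0.2742; Cmin,ss = (1652/114)·f/(1−f) ≈ 5.475 mcg/mL.
Regimen B: f = (1/2)^(36/15) ≈ 0.1895; Cmin,ss = (524/114)·f/(1−f) ≈ 1.075 mcg/mL.
Difference ≈ 5.475 − 1.075 ≈ 4.400 mcg/mL.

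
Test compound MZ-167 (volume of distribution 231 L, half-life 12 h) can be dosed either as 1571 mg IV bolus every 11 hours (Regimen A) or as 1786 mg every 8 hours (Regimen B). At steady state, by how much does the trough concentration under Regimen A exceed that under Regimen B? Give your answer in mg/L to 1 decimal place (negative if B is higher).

Regimen A: f = (1/2)^(11/12) ≈ 0.5297; Cmin,ss = (1571/231)·f/(1−f) ≈ 7.660 mg/L.
Regimen B: f = (1/2)^(8/12) ≈ 0.6300; Cmin,ss = (1786/231)·f/(1−f) ≈ 13.165 mg/L.
Difference ≈ 7.660 − 13.165 ≈ -5.505 mg/L.

-5.5 mg/L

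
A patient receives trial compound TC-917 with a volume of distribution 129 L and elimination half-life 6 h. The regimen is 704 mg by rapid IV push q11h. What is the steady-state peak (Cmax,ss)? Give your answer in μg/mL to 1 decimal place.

7.6 μg/mL

τ/t½ = 11/6 ≈ 1.8333, so fraction remaining f = (1/2)^(11/6) ≈ 0.2806.
At steady state, accumulation factor R = 1/(1 − e^(−kτ)) ≈ 1.3900.
Single-dose peak C₀ = D/Vd = 704/129 ≈ 5.457 μg/mL.
Steady-state peak Cmax,ss = C₀·R ≈ 5.457 × 1.3900 ≈ 7.585 μg/mL.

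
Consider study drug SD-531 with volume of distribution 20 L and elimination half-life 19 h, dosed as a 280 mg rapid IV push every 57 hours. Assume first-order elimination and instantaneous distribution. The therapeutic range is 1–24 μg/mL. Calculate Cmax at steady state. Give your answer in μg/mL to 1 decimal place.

The dosing interval is 3 half-lives, so f = 2^(−3) = 0.125.
At steady state, R = 1/(1 − 0.125) = 8/7.
Single-dose peak C₀ = D/Vd = 280/20 = 14 μg/mL.
Steady-state peak Cmax,ss = C₀·R = 14 × 8/7 ≈ 16.000 μg/mL.
Peak 16.0 μg/mL vs MTC 24 μg/mL: below toxic threshold.

16.0 μg/mL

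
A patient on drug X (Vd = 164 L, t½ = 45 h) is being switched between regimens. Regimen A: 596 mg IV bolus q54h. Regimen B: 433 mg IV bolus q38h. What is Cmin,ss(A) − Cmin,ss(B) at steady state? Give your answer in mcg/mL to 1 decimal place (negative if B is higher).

Regimen A: f = (1/2)^(54/45) ≈ 0.4353; Cmin,ss = (596/164)·f/(1−f) ≈ 2.801 mcg/mL.
Regimen B: f = (1/2)^(38/45) ≈ 0.5569; Cmin,ss = (433/164)·f/(1−f) ≈ 3.318 mcg/mL.
Difference ≈ 2.801 − 3.318 ≈ -0.517 mcg/mL.

-0.5 mcg/mL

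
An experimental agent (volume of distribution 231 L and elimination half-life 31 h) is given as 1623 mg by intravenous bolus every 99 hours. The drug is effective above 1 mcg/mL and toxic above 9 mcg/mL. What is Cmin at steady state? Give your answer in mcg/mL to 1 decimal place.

Over one 99-h interval, 99/31 ≈ 3.1935 half-lives elapse, leaving f ≈ 0.1093 of each dose.
Single-dose peak C₀ = D/Vd = 1623/231 ≈ 7.026 mcg/mL.
Steady-state trough Cmin,ss = C₀·f/(1−f) ≈ 7.026 × 0.1093/0.8907 ≈ 0.862 mcg/mL.
Trough 0.9 mcg/mL vs MEC 1 mcg/mL: subtherapeutic.

0.9 mcg/mL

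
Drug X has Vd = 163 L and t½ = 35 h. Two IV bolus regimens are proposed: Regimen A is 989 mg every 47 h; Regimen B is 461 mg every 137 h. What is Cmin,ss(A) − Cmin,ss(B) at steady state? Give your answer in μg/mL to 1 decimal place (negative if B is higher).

Regimen A: f = (1/2)^(47/35) ≈ 0.3942; Cmin,ss = (989/163)·f/(1−f) ≈ 3.948 μg/mL.
Regimen B: f = (1/2)^(137/35) ≈ 0.0663; Cmin,ss = (461/163)·f/(1−f) ≈ 0.201 μg/mL.
Difference ≈ 3.948 − 0.201 ≈ 3.747 μg/mL.

3.7 μg/mL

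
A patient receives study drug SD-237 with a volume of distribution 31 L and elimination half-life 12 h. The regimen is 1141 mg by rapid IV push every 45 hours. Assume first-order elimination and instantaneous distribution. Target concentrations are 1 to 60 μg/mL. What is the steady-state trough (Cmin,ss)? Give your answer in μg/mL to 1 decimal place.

3.0 μg/mL

k = ln2/t½ = ln2/12 ≈ 0.057762 h⁻¹; fraction remaining f = e^(−kτ) = e^(−0.057762×45) ≈ 0.0743.
Single-dose peak C₀ = D/Vd = 1141/31 ≈ 36.806 μg/mL.
Steady-state trough Cmin,ss = C₀·f/(1−f) ≈ 36.806 × 0.0743/0.9257 ≈ 2.954 μg/mL.
Trough 3.0 μg/mL vs MEC 1 μg/mL: adequate.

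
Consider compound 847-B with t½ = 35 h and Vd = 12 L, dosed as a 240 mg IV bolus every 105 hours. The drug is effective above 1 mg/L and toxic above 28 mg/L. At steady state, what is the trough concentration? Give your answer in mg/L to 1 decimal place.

The dosing interval is 3 half-lives, so f = 2^(−3) = 0.125.
Accumulation ratio R = 1/(1 − f) = 1/0.875 = 8/7.
Single-dose peak C₀ = D/Vd = 240/12 = 20 mg/L.
Steady-state peak Cmax,ss = C₀·R = 20 × 8/7 ≈ 22.857 mg/L.
Steady-state trough Cmin,ss = Cmax,ss·f ≈ 22.857 × 0.125 ≈ 2.857 mg/L.
Trough 2.9 mg/L vs MEC 1 mg/L: adequate.

2.9 mg/L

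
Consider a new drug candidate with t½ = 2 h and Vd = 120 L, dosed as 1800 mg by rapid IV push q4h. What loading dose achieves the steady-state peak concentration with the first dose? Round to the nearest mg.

2400 mg

f = (1/2)^(4/2) ≈ 0.250000; accumulation ratio R = 1/(1−f) ≈ 1.33333.
Loading dose to hit Cmax,ss on first dose: D_load = D_maint·R ≈ 1800 × 1.33333 ≈ 2399.99 mg.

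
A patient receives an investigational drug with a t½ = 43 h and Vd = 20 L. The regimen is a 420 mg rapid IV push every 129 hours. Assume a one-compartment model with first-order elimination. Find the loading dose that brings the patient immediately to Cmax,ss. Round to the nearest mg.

f = (1/2)^(129/43) ≈ 0.125000; accumulation ratio R = 1/(1−f) ≈ 1.14286.
Loading dose to hit Cmax,ss on first dose: D_load = D_maint·R ≈ 420 × 1.14286 ≈ 480.00 mg.

480 mg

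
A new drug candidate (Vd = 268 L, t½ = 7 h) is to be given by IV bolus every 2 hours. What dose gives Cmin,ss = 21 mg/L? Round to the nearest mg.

τ/t½ = 2/7 ≈ 0.28571, so f = (1/2)^(2/7) ≈ 0.820335.
Cmin,ss = (D/Vd)·f/(1−f), so D = Cmin,ss·Vd·(1−f)/f.
D = 21 × 268 × (1−f)/f ≈ 21 × 268 × 0.21901 ≈ 1232.59 mg.

1233 mg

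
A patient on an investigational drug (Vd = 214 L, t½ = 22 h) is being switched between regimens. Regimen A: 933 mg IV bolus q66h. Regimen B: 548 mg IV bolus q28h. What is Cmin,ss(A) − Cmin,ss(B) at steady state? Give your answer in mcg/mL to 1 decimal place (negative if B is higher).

Regimen A: f = (1/2)^(66/22) ≈ 0.1250; Cmin,ss = (933/214)·f/(1−f) ≈ 0.623 mcg/mL.
Regimen B: f = (1/2)^(28/22) ≈ 0.4139; Cmin,ss = (548/214)·f/(1−f) ≈ 1.808 mcg/mL.
Difference ≈ 0.623 − 1.808 ≈ -1.185 mcg/mL.

-1.2 mcg/mL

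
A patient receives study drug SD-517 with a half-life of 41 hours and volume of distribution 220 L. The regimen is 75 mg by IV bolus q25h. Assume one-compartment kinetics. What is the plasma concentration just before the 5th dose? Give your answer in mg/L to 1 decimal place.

0.5 mg/L

f = (1/2)^(τ/t½) = (1/2)^(25/41) ≈ 0.6553.
C₀ = D/Vd = 75/220 ≈ 0.341 mg/L.
Before the 5th dose, 4 doses have been given. Superposition: Cmin = C₀·(f + f² + … + f^4).
≈ 0.341 × (0.6553 + 0.4294 + 0.2814 + 0.1844) ≈ 0.341 × 1.5505 ≈ 0.529 mg/L.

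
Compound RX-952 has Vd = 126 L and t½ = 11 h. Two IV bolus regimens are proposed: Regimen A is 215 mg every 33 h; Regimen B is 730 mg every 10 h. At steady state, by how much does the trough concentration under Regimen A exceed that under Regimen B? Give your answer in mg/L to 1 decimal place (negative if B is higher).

-6.4 mg/L

Regimen A: f = (1/2)^(33/11) ≈ 0.1250; Cmin,ss = (215/126)·f/(1−f) ≈ 0.244 mg/L.
Regimen B: f = (1/2)^(10/11) ≈ 0.5325; Cmin,ss = (730/126)·f/(1−f) ≈ 6.599 mg/L.
Difference ≈ 0.244 − 6.599 ≈ -6.355 mg/L.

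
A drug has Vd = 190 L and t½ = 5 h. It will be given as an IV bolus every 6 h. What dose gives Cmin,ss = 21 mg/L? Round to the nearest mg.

τ/t½ = 6/5 ≈ 1.2, so f = (1/2)^(6/5) ≈ 0.435275.
Cmin,ss = (D/Vd)·f/(1−f), so D = Cmin,ss·Vd·(1−f)/f.
D = 21 × 190 × (1−f)/f ≈ 21 × 190 × 1.29740 ≈ 5176.63 mg.

5177 mg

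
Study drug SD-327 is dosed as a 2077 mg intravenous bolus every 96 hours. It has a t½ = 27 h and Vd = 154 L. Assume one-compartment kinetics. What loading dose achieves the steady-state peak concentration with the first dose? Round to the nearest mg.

2270 mg

f = (1/2)^(96/27) ≈ 0.085049; accumulation ratio R = 1/(1−f) ≈ 1.09295.
Loading dose to hit Cmax,ss on first dose: D_load = D_maint·R ≈ 2077 × 1.09295 ≈ 2270.06 mg.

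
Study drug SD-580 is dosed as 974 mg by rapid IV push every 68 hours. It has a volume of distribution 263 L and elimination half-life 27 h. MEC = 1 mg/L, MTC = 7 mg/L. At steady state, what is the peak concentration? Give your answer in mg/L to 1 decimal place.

4.5 mg/L

τ/t½ = 68/27 ≈ 2.5185, so fraction remaining f = (1/2)^(68/27) ≈ 0.1745.
At steady state, accumulation factor R = 1/(1 − e^(−kτ)) ≈ 1.2114.
Single-dose peak C₀ = D/Vd = 974/263 ≈ 3.703 mg/L.
Steady-state peak Cmax,ss = C₀·R ≈ 3.703 × 1.2114 ≈ 4.486 mg/L.
Peak 4.5 mg/L vs MTC 7 mg/L: below toxic threshold.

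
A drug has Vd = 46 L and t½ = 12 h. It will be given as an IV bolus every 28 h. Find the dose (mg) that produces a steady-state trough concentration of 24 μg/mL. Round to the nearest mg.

4460 mg

τ/t½ = 28/12 ≈ 2.3333, so f = (1/2)^(28/12) ≈ 0.198425.
Cmin,ss = (D/Vd)·f/(1−f), so D = Cmin,ss·Vd·(1−f)/f.
D = 24 × 46 × (1−f)/f ≈ 24 × 46 × 4.03969 ≈ 4459.82 mg.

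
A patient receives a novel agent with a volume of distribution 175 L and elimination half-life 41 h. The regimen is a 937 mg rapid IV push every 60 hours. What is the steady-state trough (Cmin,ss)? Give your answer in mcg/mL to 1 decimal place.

Over one 60-h interval, 60/41 ≈ 1.4634 half-lives elapse, leaving f ≈ 0.3626 of each dose.
At steady state, accumulation factor R = 1/(1 − e^(−kτ)) ≈ 1.5689.
Each bolus raises the concentration by D/Vd = 937/175 ≈ 5.354 mcg/mL.
Steady-state peak Cmax,ss = C₀·R ≈ 5.354 × 1.5689 ≈ 8.400 mcg/mL.
One interval later, Cmin,ss = Cmax,ss·e^(−kτ) ≈ 8.400 × 0.3626 ≈ 3.046 mcg/mL.

3.0 mcg/mL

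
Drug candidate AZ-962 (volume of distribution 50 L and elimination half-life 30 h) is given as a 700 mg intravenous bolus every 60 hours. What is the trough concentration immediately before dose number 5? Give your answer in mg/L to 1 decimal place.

4.6 mg/L

f = (1/2)^(τ/t½) = (1/2)^(60/30) ≈ 0.2500.
C₀ = D/Vd = 700/50 ≈ 14.000 mg/L.
Before the 5th dose, 4 doses have been given. Superposition: Cmin = C₀·(f + f² + … + f^4).
≈ 14.000 × (0.2500 + 0.0625 + 0.0156 + 0.0039) ≈ 14.000 × 0.3320 ≈ 4.648 mg/L.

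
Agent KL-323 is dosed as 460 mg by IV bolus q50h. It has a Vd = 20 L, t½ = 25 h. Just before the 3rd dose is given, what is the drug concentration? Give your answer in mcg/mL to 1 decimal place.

7.2 mcg/mL

f = (1/2)^(τ/t½) = (1/2)^(50/25) ≈ 0.2500.
C₀ = D/Vd = 460/20 ≈ 23.000 mcg/mL.
Before the 3rd dose, 2 doses have been given. Superposition: Cmin = C₀·(f + f²).
≈ 23.000 × (0.2500 + 0.0625) ≈ 23.000 × 0.3125 ≈ 7.188 mcg/mL.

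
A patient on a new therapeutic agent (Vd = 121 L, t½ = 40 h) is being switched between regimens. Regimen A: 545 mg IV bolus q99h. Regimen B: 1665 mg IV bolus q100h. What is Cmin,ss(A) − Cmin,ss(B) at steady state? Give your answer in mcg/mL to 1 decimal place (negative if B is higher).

-2.0 mcg/mL

Regimen A: f = (1/2)^(99/40) ≈ 0.1799; Cmin,ss = (545/121)·f/(1−f) ≈ 0.988 mcg/mL.
Regimen B: f = (1/2)^(100/40) ≈ 0.1768; Cmin,ss = (1665/121)·f/(1−f) ≈ 2.955 mcg/mL.
Difference ≈ 0.988 − 2.955 ≈ -1.967 mcg/mL.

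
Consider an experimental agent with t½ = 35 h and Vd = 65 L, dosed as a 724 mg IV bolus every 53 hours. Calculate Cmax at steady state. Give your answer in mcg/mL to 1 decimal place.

17.1 mcg/mL

k = ln2/t½ = ln2/35 ≈ 0.019804 h⁻¹; fraction remaining f = e^(−kτ) = e^(−0.019804×53) ≈ 0.3501.
At steady state, accumulation factor R = 1/(1 − e^(−kτ)) ≈ 1.5387.
Single-dose peak C₀ = D/Vd = 724/65 ≈ 11.138 mcg/mL.
Steady-state peak Cmax,ss = C₀·R ≈ 11.138 × 1.5387 ≈ 17.138 mcg/mL.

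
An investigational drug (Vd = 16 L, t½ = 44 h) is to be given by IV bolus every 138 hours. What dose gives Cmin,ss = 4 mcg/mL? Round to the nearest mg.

499 mg

τ/t½ = 138/44 ≈ 3.1364, so f = (1/2)^(138/44) ≈ 0.113726.
Cmin,ss = (D/Vd)·f/(1−f), so D = Cmin,ss·Vd·(1−f)/f.
D = 4 × 16 × (1−f)/f ≈ 4 × 16 × 7.79306 ≈ 498.76 mg.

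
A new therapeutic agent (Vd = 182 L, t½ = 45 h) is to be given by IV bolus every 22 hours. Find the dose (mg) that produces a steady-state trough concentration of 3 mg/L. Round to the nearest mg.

220 mg

τ/t½ = 22/45 ≈ 0.48889, so f = (1/2)^(22/45) ≈ 0.712574.
Cmin,ss = (D/Vd)·f/(1−f), so D = Cmin,ss·Vd·(1−f)/f.
D = 3 × 182 × (1−f)/f ≈ 3 × 182 × 0.40336 ≈ 220.23 mg.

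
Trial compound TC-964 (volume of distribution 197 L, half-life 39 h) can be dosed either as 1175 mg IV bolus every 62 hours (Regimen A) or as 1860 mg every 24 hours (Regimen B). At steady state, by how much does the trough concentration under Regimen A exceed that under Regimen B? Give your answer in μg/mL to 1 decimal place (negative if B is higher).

Regimen A: f = (1/2)^(62/39) ≈ 0.3322; Cmin,ss = (1175/197)·f/(1−f) ≈ 2.967 μg/mL.
Regimen B: f = (1/2)^(24/39) ≈ 0.6528; Cmin,ss = (1860/197)·f/(1−f) ≈ 17.752 μg/mL.
Difference ≈ 2.967 − 17.752 ≈ -14.785 μg/mL.

-14.8 μg/mL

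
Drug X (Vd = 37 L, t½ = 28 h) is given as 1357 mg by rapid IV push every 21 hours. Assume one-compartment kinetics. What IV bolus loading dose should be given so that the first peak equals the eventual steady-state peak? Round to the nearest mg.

f = (1/2)^(21/28) ≈ 0.594604; accumulation ratio R = 1/(1−f) ≈ 2.46672.
Loading dose to hit Cmax,ss on first dose: D_load = D_maint·R ≈ 1357 × 2.46672 ≈ 3347.34 mg.

3347 mg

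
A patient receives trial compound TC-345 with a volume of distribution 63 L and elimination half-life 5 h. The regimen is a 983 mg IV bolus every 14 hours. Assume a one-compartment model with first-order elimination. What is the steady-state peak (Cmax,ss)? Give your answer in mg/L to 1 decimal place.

18.2 mg/L

Over one 14-h interval, 14/5 ≈ 2.8 half-lives elapse, leaving f ≈ 0.1436 of each dose.
At steady state, accumulation factor R = 1/(1 − e^(−kτ)) ≈ 1.1677.
Each bolus raises the concentration by D/Vd = 983/63 ≈ 15.603 mg/L.
Steady-state peak Cmax,ss = C₀·R ≈ 15.603 × 1.1677 ≈ 18.220 mg/L.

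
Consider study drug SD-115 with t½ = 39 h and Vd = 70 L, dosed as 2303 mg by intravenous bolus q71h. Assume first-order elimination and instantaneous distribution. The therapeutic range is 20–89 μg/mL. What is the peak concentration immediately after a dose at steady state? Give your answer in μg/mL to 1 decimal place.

45.9 μg/mL

Over one 71-h interval, 71/39 ≈ 1.8205 half-lives elapse, leaving f ≈ 0.2831 of each dose.
At steady state, accumulation factor R = 1/(1 − e^(−kτ)) ≈ 1.3949.
Each bolus raises the concentration by D/Vd = 2303/70 ≈ 32.900 μg/mL.
Steady-state peak Cmax,ss = C₀·R ≈ 32.900 × 1.3949 ≈ 45.892 μg/mL.
Peak 45.9 μg/mL vs MTC 89 μg/mL: below toxic threshold.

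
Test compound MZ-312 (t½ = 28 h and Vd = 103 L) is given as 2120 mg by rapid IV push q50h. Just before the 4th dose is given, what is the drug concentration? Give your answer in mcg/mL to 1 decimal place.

f = (1/2)^(τ/t½) = (1/2)^(50/28) ≈ 0.2900.
C₀ = D/Vd = 2120/103 ≈ 20.583 mcg/mL.
Before the 4th dose, 3 doses have been given. Superposition: Cmin = C₀·(f + f² + … + f^3).
≈ 20.583 × (0.2900 + 0.0841 + 0.0244) ≈ 20.583 × 0.3985 ≈ 8.202 mcg/mL.

8.2 mcg/mL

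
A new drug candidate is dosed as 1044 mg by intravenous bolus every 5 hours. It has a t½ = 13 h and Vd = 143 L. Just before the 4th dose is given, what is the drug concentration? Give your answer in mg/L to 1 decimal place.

13.2 mg/L

f = (1/2)^(τ/t½) = (1/2)^(5/13) ≈ 0.7660.
C₀ = D/Vd = 1044/143 ≈ 7.301 mg/L.
Before the 4th dose, 3 doses have been given. Superposition: Cmin = C₀·(f + f² + … + f^3).
≈ 7.301 × (0.7660 + 0.5868 + 0.4495) ≈ 7.301 × 1.8023 ≈ 13.159 mg/L.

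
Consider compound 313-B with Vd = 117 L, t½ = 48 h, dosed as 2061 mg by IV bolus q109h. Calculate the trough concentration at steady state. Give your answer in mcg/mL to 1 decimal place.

k = ln2/t½ = ln2/48 ≈ 0.014441 h⁻¹; fraction remaining f = e^(−kτ) = e^(−0.014441×109) ≈ 0.2072.
Single-dose peak C₀ = D/Vd = 2061/117 ≈ 17.615 mcg/mL.
Steady-state trough Cmin,ss = C₀·f/(1−f) ≈ 17.615 × 0.2072/0.7928 ≈ 4.604 mcg/mL.

4.6 mcg/mL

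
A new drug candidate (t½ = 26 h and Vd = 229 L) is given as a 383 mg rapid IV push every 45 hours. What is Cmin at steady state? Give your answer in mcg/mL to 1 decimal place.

τ/t½ = 45/26 ≈ 1.7308, so fraction remaining f = (1/2)^(45/26) ≈ 0.3013.
Each bolus raises the concentration by D/Vd = 383/229 ≈ 1.672 mcg/mL.
Steady-state trough Cmin,ss = C₀·f/(1−f) ≈ 1.672 × 0.3013/0.6987 ≈ 0.721 mcg/mL.

0.7 mcg/mL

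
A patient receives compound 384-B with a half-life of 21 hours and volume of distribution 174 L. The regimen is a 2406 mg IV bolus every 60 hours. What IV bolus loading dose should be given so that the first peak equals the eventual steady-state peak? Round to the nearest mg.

2791 mg

f = (1/2)^(60/21) ≈ 0.138011; accumulation ratio R = 1/(1−f) ≈ 1.16011.
Loading dose to hit Cmax,ss on first dose: D_load = D_maint·R ≈ 2406 × 1.16011 ≈ 2791.22 mg.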